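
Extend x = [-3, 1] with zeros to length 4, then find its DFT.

Original 2-point DFT: [-2, -4]
Zero-padded 4-point DFT provides frequency interpolation.

DFT_4([x, 0, ...]) = [-2, -3-1i, -4, -3+1i]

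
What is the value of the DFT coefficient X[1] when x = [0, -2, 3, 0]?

X[1] = Σ(n=0 to 3) x[n] · ω_4^(1n) where ω_4 = e^(-2πi/4)
= (0)·ω_4^0 + (-2)·ω_4^1 + (3)·ω_4^2 + (0)·ω_4^3

X[1] = -3+2i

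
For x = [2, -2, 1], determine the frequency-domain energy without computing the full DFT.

Parseval: Σ|x[n]|² = (1/N)Σ|X[k]|², so Σ|X[k]|² = N·Σ|x[n]|² = 3·9.0000

Σ|X[k]|² = N·Σ|x[n]|² = 3·9.0000 = 27.0000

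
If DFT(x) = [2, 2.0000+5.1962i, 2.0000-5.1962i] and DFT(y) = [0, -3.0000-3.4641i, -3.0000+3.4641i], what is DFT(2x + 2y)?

By linearity: DFT(2x + 2y) = 2·DFT(x) + 2·DFT(y)
= 2·[2, 2.0000+5.1962i, 2.0000-5.1962i] + 2·[0, -3.0000-3.4641i, -3.0000+3.4641i]

Computing element-wise:
Z[0] = 2·(2) + 2·(0) = 4
Z[1] = 2·(2.0000+5.1962i) + 2·(-3.0000-3.4641i) = -2.0000+3.4642i
Z[2] = 2·(2.0000-5.1962i) + 2·(-3.0000+3.4641i) = -2.0000-3.4642i

DFT(2x + 2y) = 2·X + 2·Y = [4, -2.0000+3.4642i, -2.0000-3.4642i]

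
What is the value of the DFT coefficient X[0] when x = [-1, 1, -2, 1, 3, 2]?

X[0] = Σ(n=0 to 5) x[n] · ω_6^0 = Σ x[n]
= (-1) + (1) + (-2) + (1) + (3) + (2)

X[0] = 4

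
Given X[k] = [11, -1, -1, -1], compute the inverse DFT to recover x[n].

x[n] = (1/4) Σ(k=0 to 3) X[k] · e^(2πikn/4)

Computing each x[n]:
x[0] = 2
x[1] = 3
x[2] = 3
x[3] = 3

x = [2, 3, 3, 3]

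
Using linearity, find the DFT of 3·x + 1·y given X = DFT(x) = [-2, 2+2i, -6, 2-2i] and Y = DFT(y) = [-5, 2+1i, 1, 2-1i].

By linearity: DFT(3x + 1y) = 3·DFT(x) + 1·DFT(y)
= 3·[-2, 2+2i, -6, 2-2i] + 1·[-5, 2+1i, 1, 2-1i]

Computing element-wise:
Z[0] = 3·(-2) + 1·(-5) = -11
Z[1] = 3·(2+2i) + 1·(2+1i) = 8+7i
Z[2] = 3·(-6) + 1·(1) = -17
Z[3] = 3·(2-2i) + 1·(2-1i) = 8-7i

DFT(3x + 1y) = 3·X + 1·Y = [-11, 8+7i, -17, 8-7i]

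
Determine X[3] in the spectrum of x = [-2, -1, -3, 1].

X[3] = Σ(n=0 to 3) x[n] · ω_4^(3n) where ω_4 = e^(-2πi/4)
= (-2)·ω_4^0 + (-1)·ω_4^3 + (-3)·ω_4^6 + (1)·ω_4^9

X[3] = 1-2i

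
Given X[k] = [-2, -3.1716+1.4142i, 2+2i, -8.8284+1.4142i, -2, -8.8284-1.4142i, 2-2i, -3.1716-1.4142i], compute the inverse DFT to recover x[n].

x[n] = (1/8) Σ(k=0 to 7) X[k] · e^(2πikn/8)

Computing each x[n]:
x[0] = -3
x[1] = 0
x[2] = -1
x[3] = -1
x[4] = 3
x[5] = -1
x[6] = -1
x[7] = 2

x = [-3, 0, -1, -1, 3, -1, -1, 2]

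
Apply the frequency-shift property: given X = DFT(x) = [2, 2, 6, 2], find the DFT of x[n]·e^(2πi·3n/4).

Modulation property: DFT(ω_4^(-3n)·x[n]) = X[(k-3) mod 4], so circularly shift X by 3 positions.

X[k-3] = [2, 6, 2, 2]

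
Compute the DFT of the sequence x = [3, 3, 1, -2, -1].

X[k] = Σ(n=0 to 4) x[n] · ω_5^(nk)
where ω_5 = e^(-2πi/5)

Computing each X[k]:
X[0] = 4
X[1] = 4.4271-5.5676i
X[2] = 1.0729+0.5020i
X[3] = 1.0729-0.5020i
X[4] = 4.4271+5.5676i

X = [4, 4.4271-5.5676i, 1.0729+0.5020i, 1.0729-0.5020i, 4.4271+5.5676i]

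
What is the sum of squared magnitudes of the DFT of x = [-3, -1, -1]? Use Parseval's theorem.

Parseval: Σ|x[n]|² = (1/N)Σ|X[k]|², so Σ|X[k]|² = N·Σ|x[n]|² = 3·11.0000

Σ|X[k]|² = N·Σ|x[n]|² = 3·11.0000 = 33.0000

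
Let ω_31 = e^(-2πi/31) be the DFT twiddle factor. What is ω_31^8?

ω_31^8 = e^(-2πi·8/31)
= cos(-2π·8/31) + i·sin(-2π·8/31)
= cos(-16π/31) + i·sin(-16π/31)

ω_31^8 = cos(-16π/31) + i·sin(-16π/31) = -0.0506-0.9987i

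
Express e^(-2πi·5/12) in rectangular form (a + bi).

ω_12^5 = e^(-2πi·5/12)
= cos(-2π·5/12) + i·sin(-2π·5/12)
= cos(-10π/12) + i·sin(-10π/12)

ω_12^5 = cos(-10π/12) + i·sin(-10π/12) = -0.8660-0.5000i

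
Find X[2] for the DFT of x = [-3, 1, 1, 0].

X[2] = Σ(n=0 to 3) x[n] · ω_4^(2n) where ω_4 = e^(-2πi/4)
= (-3)·ω_4^0 + (1)·ω_4^2 + (1)·ω_4^4 + (0)·ω_4^6

X[2] = -3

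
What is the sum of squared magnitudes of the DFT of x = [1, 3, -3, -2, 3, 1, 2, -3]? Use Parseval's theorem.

Parseval: Σ|x[n]|² = (1/N)Σ|X[k]|², so Σ|X[k]|² = N·Σ|x[n]|² = 8·46.0000

Σ|X[k]|² = N·Σ|x[n]|² = 8·46.0000 = 368.0000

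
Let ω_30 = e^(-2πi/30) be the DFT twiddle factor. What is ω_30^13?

ω_30^13 = e^(-2πi·13/30)
= cos(-2π·13/30) + i·sin(-2π·13/30)
= cos(-26π/30) + i·sin(-26π/30)

ω_30^13 = cos(-26π/30) + i·sin(-26π/30) = -0.9135-0.4067i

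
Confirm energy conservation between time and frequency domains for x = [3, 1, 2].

Time domain:
Σ|x[n]|² = |3|² + |1|² + |2|² = 14.0000

Frequency domain:
(1/3)Σ|X[k]|² = (1/3)(|6|² + |1.5000+0.8660i|² + |1.5000-0.8660i|²) = (1/3)·42.0000 = 14.0000

Both sides agree, confirming Parseval's theorem.

Σ|x[n]|² = (1/N)Σ|X[k]|² = 14.0000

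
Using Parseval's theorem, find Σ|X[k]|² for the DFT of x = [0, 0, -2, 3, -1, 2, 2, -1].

Parseval: Σ|x[n]|² = (1/N)Σ|X[k]|², so Σ|X[k]|² = N·Σ|x[n]|² = 8·23.0000

Σ|X[k]|² = N·Σ|x[n]|² = 8·23.0000 = 184.0000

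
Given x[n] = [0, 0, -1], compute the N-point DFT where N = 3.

X[k] = Σ(n=0 to 2) x[n] · ω_3^(nk)
where ω_3 = e^(-2πi/3)

Computing each X[k]:
X[0] = -1
X[1] = 0.5000-0.8660i
X[2] = 0.5000+0.8660i

X = [-1, 0.5000-0.8660i, 0.5000+0.8660i]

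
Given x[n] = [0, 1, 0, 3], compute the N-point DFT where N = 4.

X[k] = Σ(n=0 to 3) x[n] · ω_4^(nk)
where ω_4 = e^(-2πi/4)

Computing each X[k]:
X[0] = 4
X[1] = 2i
X[2] = -4
X[3] = -2i

X = [4, 2i, -4, -2i]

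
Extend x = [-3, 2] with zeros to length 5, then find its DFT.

Original 2-point DFT: [-1, -5]
Zero-padded 5-point DFT provides frequency interpolation.

DFT_5([x, 0, ...]) = [-1, -2.3820-1.9021i, -4.6180-1.1756i, -4.6180+1.1756i, -2.3820+1.9021i]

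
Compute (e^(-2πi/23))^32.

Since ω_23^23 = 1, powers reduce modulo 23.
32 mod 23 = 9
So ω_23^32 = ω_23^9 = e^(-2πi·9/23)

ω_23^32 = ω_23^9 = -0.7757-0.6311i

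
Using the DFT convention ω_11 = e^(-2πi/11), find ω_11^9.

ω_11^9 = e^(-2πi·9/11)
= cos(-2π·9/11) + i·sin(-2π·9/11)
= cos(-18π/11) + i·sin(-18π/11)

ω_11^9 = cos(-18π/11) + i·sin(-18π/11) = 0.4154+0.9096i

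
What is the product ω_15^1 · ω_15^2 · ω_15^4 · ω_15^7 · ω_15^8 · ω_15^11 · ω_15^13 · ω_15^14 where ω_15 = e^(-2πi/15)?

The primitive 15th roots of unity are ω_15^k for k coprime to 15: k ∈ {1, 2, 4, 7, 8, 11, 13, 14}
Their product equals the constant term of the cyclotomic polynomial Φ_15(x) up to sign.
For n ≥ 3, the product of all primitive nth roots of unity is 1. (For n=1 it is 1; for n=2 it is -1.)

1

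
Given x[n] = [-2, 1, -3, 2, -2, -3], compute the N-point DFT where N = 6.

X[k] = Σ(n=0 to 5) x[n] · ω_6^(nk)
where ω_6 = e^(-2πi/6)

Computing each X[k]:
X[0] = -7
X[1] = -2.5000-2.5981i
X[2] = 3.5000-4.3301i
X[3] = -7
X[4] = 3.5000+4.3301i
X[5] = -2.5000+2.5981i

X = [-7, -2.5000-2.5981i, 3.5000-4.3301i, -7, 3.5000+4.3301i, -2.5000+2.5981i]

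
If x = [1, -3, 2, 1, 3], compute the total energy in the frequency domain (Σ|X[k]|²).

Parseval: Σ|x[n]|² = (1/N)Σ|X[k]|², so Σ|X[k]|² = N·Σ|x[n]|² = 5·24.0000

Σ|X[k]|² = N·Σ|x[n]|² = 5·24.0000 = 120.0000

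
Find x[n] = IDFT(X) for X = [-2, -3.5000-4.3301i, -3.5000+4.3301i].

x[n] = (1/3) Σ(k=0 to 2) X[k] · e^(2πikn/3)

Computing each x[n]:
x[0] = -3
x[1] = 3
x[2] = -2

x = [-3, 3, -2]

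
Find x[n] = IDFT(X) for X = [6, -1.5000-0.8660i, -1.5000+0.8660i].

x[n] = (1/3) Σ(k=0 to 2) X[k] · e^(2πikn/3)

Computing each x[n]:
x[0] = 1
x[1] = 3
x[2] = 2

x = [1, 3, 2]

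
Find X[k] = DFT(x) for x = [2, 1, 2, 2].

X[k] = Σ(n=0 to 3) x[n] · ω_4^(nk)
where ω_4 = e^(-2πi/4)

Computing each X[k]:
X[0] = 7
X[1] = 1i
X[2] = 1
X[3] = -1i

X = [7, 1i, 1, -1i]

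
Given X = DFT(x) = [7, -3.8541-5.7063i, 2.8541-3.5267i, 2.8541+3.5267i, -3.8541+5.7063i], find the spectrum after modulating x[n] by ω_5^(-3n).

Modulation property: DFT(ω_5^(-3n)·x[n]) = X[(k-3) mod 5], so circularly shift X by 3 positions.

X[k-3] = [2.8541-3.5267i, 2.8541+3.5267i, -3.8541+5.7063i, 7, -3.8541-5.7063i]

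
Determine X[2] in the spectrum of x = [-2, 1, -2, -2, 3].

X[2] = Σ(n=0 to 4) x[n] · ω_5^(2n) where ω_5 = e^(-2πi/5)
= (-2)·ω_5^0 + (1)·ω_5^2 + (-2)·ω_5^4 + (-2)·ω_5^6 + (3)·ω_5^8

X[2] = -6.4721+1.1756i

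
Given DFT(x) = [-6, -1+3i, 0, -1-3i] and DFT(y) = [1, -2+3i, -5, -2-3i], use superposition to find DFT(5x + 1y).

By linearity: DFT(5x + 1y) = 5·DFT(x) + 1·DFT(y)
= 5·[-6, -1+3i, 0, -1-3i] + 1·[1, -2+3i, -5, -2-3i]

Computing element-wise:
Z[0] = 5·(-6) + 1·(1) = -29
Z[1] = 5·(-1+3i) + 1·(-2+3i) = -7+18i
Z[2] = 5·(0) + 1·(-5) = -5
Z[3] = 5·(-1-3i) + 1·(-2-3i) = -7-18i

DFT(5x + 1y) = 5·X + 1·Y = [-29, -7+18i, -5, -7-18i]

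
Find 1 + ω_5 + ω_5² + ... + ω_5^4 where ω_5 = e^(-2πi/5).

Sum of all nth roots of unity equals 0 for n > 1 (geometric series with r ≠ 1).

0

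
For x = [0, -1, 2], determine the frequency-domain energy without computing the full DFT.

Parseval: Σ|x[n]|² = (1/N)Σ|X[k]|², so Σ|X[k]|² = N·Σ|x[n]|² = 3·5.0000

Σ|X[k]|² = N·Σ|x[n]|² = 3·5.0000 = 15.0000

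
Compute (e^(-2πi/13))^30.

Since ω_13^13 = 1, powers reduce modulo 13.
30 mod 13 = 4
So ω_13^30 = ω_13^4 = e^(-2πi·4/13)

ω_13^30 = ω_13^4 = -0.3546-0.9350i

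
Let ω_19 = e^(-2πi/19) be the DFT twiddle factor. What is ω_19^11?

ω_19^11 = e^(-2πi·11/19)
= cos(-2π·11/19) + i·sin(-2π·11/19)
= cos(-22π/19) + i·sin(-22π/19)

ω_19^11 = cos(-22π/19) + i·sin(-22π/19) = -0.8795+0.4759i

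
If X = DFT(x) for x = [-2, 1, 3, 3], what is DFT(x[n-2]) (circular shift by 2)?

Time shift by 2: X_shifted[k] = ω_4^(2k) · X[k]
Shifted x = [3, 3, -2, 1]

DFT(x[n-2]) = [5, 5-2i, -3, 5+2i]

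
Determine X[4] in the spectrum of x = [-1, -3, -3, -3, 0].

X[4] = Σ(n=0 to 4) x[n] · ω_5^(4n) where ω_5 = e^(-2πi/5)
= (-1)·ω_5^0 + (-3)·ω_5^4 + (-3)·ω_5^8 + (-3)·ω_5^12 + (0)·ω_5^16

X[4] = 2.9271-2.8532i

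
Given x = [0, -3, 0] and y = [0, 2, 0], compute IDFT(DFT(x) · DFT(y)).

(x ⊛ y)[n] = Σ(m=0 to 2) x[m] · y[(n-m) mod 3]

Computing each output sample:
(x ⊛ y)[0] = 0
(x ⊛ y)[1] = 0
(x ⊛ y)[2] = -6

x ⊛ y = [0, 0, -6]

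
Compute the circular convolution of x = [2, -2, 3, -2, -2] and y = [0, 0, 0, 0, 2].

(x ⊛ y)[n] = Σ(m=0 to 4) x[m] · y[(n-m) mod 5]

Computing each output sample:
(x ⊛ y)[0] = -4
(x ⊛ y)[1] = 6
(x ⊛ y)[2] = -4
(x ⊛ y)[3] = -4
(x ⊛ y)[4] = 4

x ⊛ y = [-4, 6, -4, -4, 4]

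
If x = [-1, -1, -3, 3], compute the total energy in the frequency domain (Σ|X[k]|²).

Parseval: Σ|x[n]|² = (1/N)Σ|X[k]|², so Σ|X[k]|² = N·Σ|x[n]|² = 4·20.0000

Σ|X[k]|² = N·Σ|x[n]|² = 4·20.0000 = 80.0000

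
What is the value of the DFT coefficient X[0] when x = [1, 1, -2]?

X[0] = Σ(n=0 to 2) x[n] · ω_3^0 = Σ x[n]
= (1) + (1) + (-2)

X[0] = 0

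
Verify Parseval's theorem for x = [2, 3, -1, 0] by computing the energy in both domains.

Time domain:
Σ|x[n]|² = |2|² + |3|² + |-1|² + |0|² = 14.0000

Frequency domain:
(1/4)Σ|X[k]|² = (1/4)(|4|² + |3-3i|² + |-2|² + |3+3i|²) = (1/4)·56.0000 = 14.0000

Both sides agree, confirming Parseval's theorem.

Σ|x[n]|² = (1/N)Σ|X[k]|² = 14.0000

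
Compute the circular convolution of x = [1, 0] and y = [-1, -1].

(x ⊛ y)[n] = Σ(m=0 to 1) x[m] · y[(n-m) mod 2]

Computing each output sample:
(x ⊛ y)[0] = -1
(x ⊛ y)[1] = -1

x ⊛ y = [-1, -1]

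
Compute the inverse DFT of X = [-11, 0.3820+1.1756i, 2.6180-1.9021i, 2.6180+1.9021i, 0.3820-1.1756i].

x[n] = (1/5) Σ(k=0 to 4) X[k] · e^(2πikn/5)

Computing each x[n]:
x[0] = -1
x[1] = -3
x[2] = -3
x[3] = -1
x[4] = -3

x = [-1, -3, -3, -1, -3]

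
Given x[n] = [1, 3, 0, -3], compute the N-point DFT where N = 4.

X[k] = Σ(n=0 to 3) x[n] · ω_4^(nk)
where ω_4 = e^(-2πi/4)

Computing each X[k]:
X[0] = 1
X[1] = 1-6i
X[2] = 1
X[3] = 1+6i

X = [1, 1-6i, 1, 1+6i]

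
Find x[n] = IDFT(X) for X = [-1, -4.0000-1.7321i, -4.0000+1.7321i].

x[n] = (1/3) Σ(k=0 to 2) X[k] · e^(2πikn/3)

Computing each x[n]:
x[0] = -3
x[1] = 2
x[2] = 0

x = [-3, 2, 0]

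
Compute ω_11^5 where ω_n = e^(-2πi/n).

ω_11^5 = e^(-2πi·5/11)
= cos(-2π·5/11) + i·sin(-2π·5/11)
= cos(-10π/11) + i·sin(-10π/11)

ω_11^5 = cos(-10π/11) + i·sin(-10π/11) = -0.9595-0.2817i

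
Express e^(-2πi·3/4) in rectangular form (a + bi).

ω_4^3 = e^(-2πi·3/4)
= cos(-2π·3/4) + i·sin(-2π·3/4)
= cos(-6π/4) + i·sin(-6π/4)

ω_4^3 = cos(-6π/4) + i·sin(-6π/4) = 1i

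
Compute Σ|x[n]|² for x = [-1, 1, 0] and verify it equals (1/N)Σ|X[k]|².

Time domain:
Σ|x[n]|² = |-1|² + |1|² + |0|² = 2.0000

Frequency domain:
(1/3)Σ|X[k]|² = (1/3)(|0|² + |-1.5000-0.8660i|² + |-1.5000+0.8660i|²) = (1/3)·6.0000 = 2.0000

Both sides agree, confirming Parseval's theorem.

Σ|x[n]|² = (1/N)Σ|X[k]|² = 2.0000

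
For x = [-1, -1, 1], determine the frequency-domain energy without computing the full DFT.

Parseval: Σ|x[n]|² = (1/N)Σ|X[k]|², so Σ|X[k]|² = N·Σ|x[n]|² = 3·3.0000

Σ|X[k]|² = N·Σ|x[n]|² = 3·3.0000 = 9.0000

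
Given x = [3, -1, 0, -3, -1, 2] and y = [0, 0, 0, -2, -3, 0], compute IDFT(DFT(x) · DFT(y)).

(x ⊛ y)[n] = Σ(m=0 to 5) x[m] · y[(n-m) mod 6]

Computing each output sample:
(x ⊛ y)[0] = 6
(x ⊛ y)[1] = 11
(x ⊛ y)[2] = -1
(x ⊛ y)[3] = -12
(x ⊛ y)[4] = -7
(x ⊛ y)[5] = 3

x ⊛ y = [6, 11, -1, -12, -7, 3]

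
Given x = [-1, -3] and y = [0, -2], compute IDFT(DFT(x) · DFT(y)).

(x ⊛ y)[n] = Σ(m=0 to 1) x[m] · y[(n-m) mod 2]

Computing each output sample:
(x ⊛ y)[0] = 6
(x ⊛ y)[1] = 2

x ⊛ y = [6, 2]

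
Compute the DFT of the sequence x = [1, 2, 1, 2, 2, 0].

X[k] = Σ(n=0 to 5) x[n] · ω_6^(nk)
where ω_6 = e^(-2πi/6)

Computing each X[k]:
X[0] = 8
X[1] = -1.5000-0.8660i
X[2] = 0.5000-2.5981i
X[3] = 0
X[4] = 0.5000+2.5981i
X[5] = -1.5000+0.8660i

X = [8, -1.5000-0.8660i, 0.5000-2.5981i, 0, 0.5000+2.5981i, -1.5000+0.8660i]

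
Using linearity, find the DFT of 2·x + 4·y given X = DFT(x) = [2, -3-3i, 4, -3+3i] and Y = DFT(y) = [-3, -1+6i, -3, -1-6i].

By linearity: DFT(2x + 4y) = 2·DFT(x) + 4·DFT(y)
= 2·[2, -3-3i, 4, -3+3i] + 4·[-3, -1+6i, -3, -1-6i]

Computing element-wise:
Z[0] = 2·(2) + 4·(-3) = -8
Z[1] = 2·(-3-3i) + 4·(-1+6i) = -10+18i
Z[2] = 2·(4) + 4·(-3) = -4
Z[3] = 2·(-3+3i) + 4·(-1-6i) = -10-18i

DFT(2x + 4y) = 2·X + 4·Y = [-8, -10+18i, -4, -10-18i]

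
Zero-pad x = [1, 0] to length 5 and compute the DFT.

Original 2-point DFT: [1, 1]
Zero-padded 5-point DFT provides frequency interpolation.

DFT_5([x, 0, ...]) = [1, 1, 1, 1, 1]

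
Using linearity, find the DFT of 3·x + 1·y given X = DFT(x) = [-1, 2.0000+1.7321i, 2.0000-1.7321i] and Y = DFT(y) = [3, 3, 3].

By linearity: DFT(3x + 1y) = 3·DFT(x) + 1·DFT(y)
= 3·[-1, 2.0000+1.7321i, 2.0000-1.7321i] + 1·[3, 3, 3]

Computing element-wise:
Z[0] = 3·(-1) + 1·(3) = 0
Z[1] = 3·(2.0000+1.7321i) + 1·(3) = 9.0000+5.1963i
Z[2] = 3·(2.0000-1.7321i) + 1·(3) = 9.0000-5.1963i

DFT(3x + 1y) = 3·X + 1·Y = [0, 9.0000+5.1963i, 9.0000-5.1963i]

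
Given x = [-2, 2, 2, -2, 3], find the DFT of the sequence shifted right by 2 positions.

Time shift by 2: X_shifted[k] = ω_5^(2k) · X[k]
Shifted x = [-2, 3, -2, 2, 2]

DFT(x[n-2]) = [3, -0.4549+1.4001i, -6.0451-4.3920i, -6.0451+4.3920i, -0.4549-1.4001i]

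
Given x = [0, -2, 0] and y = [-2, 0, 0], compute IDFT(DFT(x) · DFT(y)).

(x ⊛ y)[n] = Σ(m=0 to 2) x[m] · y[(n-m) mod 3]

Computing each output sample:
(x ⊛ y)[0] = 0
(x ⊛ y)[1] = 4
(x ⊛ y)[2] = 0

x ⊛ y = [0, 4, 0]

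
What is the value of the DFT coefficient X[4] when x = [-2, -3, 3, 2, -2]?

X[4] = Σ(n=0 to 4) x[n] · ω_5^(4n) where ω_5 = e^(-2πi/5)
= (-2)·ω_5^0 + (-3)·ω_5^4 + (3)·ω_5^8 + (2)·ω_5^12 + (-2)·ω_5^16

X[4] = -7.5902-0.3633i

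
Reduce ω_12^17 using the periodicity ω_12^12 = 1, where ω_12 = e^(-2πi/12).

Since ω_12^12 = 1, powers reduce modulo 12.
17 mod 12 = 5
So ω_12^17 = ω_12^5 = e^(-2πi·5/12)

ω_12^17 = ω_12^5 = -0.8660-0.5000i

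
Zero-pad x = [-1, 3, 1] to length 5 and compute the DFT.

Original 3-point DFT: [3, -3.0000-1.7321i, -3.0000+1.7321i]
Zero-padded 5-point DFT provides frequency interpolation.

DFT_5([x, 0, ...]) = [3, -0.8820-3.4410i, -3.1180-0.8123i, -3.1180+0.8123i, -0.8820+3.4410i]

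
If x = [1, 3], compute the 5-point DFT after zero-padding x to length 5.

Original 2-point DFT: [4, -2]
Zero-padded 5-point DFT provides frequency interpolation.

DFT_5([x, 0, ...]) = [4, 1.9271-2.8532i, -1.4271-1.7634i, -1.4271+1.7634i, 1.9271+2.8532i]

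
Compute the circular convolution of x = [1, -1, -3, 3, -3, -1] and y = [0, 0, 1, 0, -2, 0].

(x ⊛ y)[n] = Σ(m=0 to 5) x[m] · y[(n-m) mod 6]

Computing each output sample:
(x ⊛ y)[0] = 3
(x ⊛ y)[1] = -7
(x ⊛ y)[2] = 7
(x ⊛ y)[3] = 1
(x ⊛ y)[4] = -5
(x ⊛ y)[5] = 5

x ⊛ y = [3, -7, 7, 1, -5, 5]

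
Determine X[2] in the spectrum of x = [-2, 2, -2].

X[2] = Σ(n=0 to 2) x[n] · ω_3^(2n) where ω_3 = e^(-2πi/3)
= (-2)·ω_3^0 + (2)·ω_3^2 + (-2)·ω_3^4

X[2] = -2.0000+3.4641i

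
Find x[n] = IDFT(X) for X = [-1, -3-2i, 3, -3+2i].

x[n] = (1/4) Σ(k=0 to 3) X[k] · e^(2πikn/4)

Computing each x[n]:
x[0] = -1
x[1] = 0
x[2] = 2
x[3] = -2

x = [-1, 0, 2, -2]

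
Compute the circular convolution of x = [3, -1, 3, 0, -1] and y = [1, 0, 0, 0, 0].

(x ⊛ y)[n] = Σ(m=0 to 4) x[m] · y[(n-m) mod 5]

Computing each output sample:
(x ⊛ y)[0] = 3
(x ⊛ y)[1] = -1
(x ⊛ y)[2] = 3
(x ⊛ y)[3] = 0
(x ⊛ y)[4] = -1

x ⊛ y = [3, -1, 3, 0, -1]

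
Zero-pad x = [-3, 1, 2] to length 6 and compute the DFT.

Original 3-point DFT: [0, -4.5000+0.8660i, -4.5000-0.8660i]
Zero-padded 6-point DFT provides frequency interpolation.

DFT_6([x, 0, ...]) = [0, -3.5000-2.5981i, -4.5000+0.8660i, -2, -4.5000-0.8660i, -3.5000+2.5981i]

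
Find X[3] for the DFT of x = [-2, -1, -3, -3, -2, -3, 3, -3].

X[3] = Σ(n=0 to 7) x[n] · ω_8^(3n) where ω_8 = e^(-2πi/8)
= (-2)·ω_8^0 + (-1)·ω_8^3 + (-3)·ω_8^6 + (-3)·ω_8^9 + (-2)·ω_8^12 + (-3)·ω_8^15 + (3)·ω_8^18 + (-3)·ω_8^21

X[3] = -1.4142-7.4142i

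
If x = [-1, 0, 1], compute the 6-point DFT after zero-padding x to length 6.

Original 3-point DFT: [0, -1.5000+0.8660i, -1.5000-0.8660i]
Zero-padded 6-point DFT provides frequency interpolation.

DFT_6([x, 0, ...]) = [0, -1.5000-0.8660i, -1.5000+0.8660i, 0, -1.5000-0.8660i, -1.5000+0.8660i]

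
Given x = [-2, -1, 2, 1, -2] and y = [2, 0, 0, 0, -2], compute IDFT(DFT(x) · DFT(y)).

(x ⊛ y)[n] = Σ(m=0 to 4) x[m] · y[(n-m) mod 5]

Computing each output sample:
(x ⊛ y)[0] = -2
(x ⊛ y)[1] = -6
(x ⊛ y)[2] = 2
(x ⊛ y)[3] = 6
(x ⊛ y)[4] = 0

x ⊛ y = [-2, -6, 2, 6, 0]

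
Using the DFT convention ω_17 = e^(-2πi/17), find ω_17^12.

ω_17^12 = e^(-2πi·12/17)
= cos(-2π·12/17) + i·sin(-2π·12/17)
= cos(-24π/17) + i·sin(-24π/17)

ω_17^12 = cos(-24π/17) + i·sin(-24π/17) = -0.2737+0.9618i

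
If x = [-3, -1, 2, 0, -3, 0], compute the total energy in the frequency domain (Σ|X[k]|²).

Parseval: Σ|x[n]|² = (1/N)Σ|X[k]|², so Σ|X[k]|² = N·Σ|x[n]|² = 6·23.0000

Σ|X[k]|² = N·Σ|x[n]|² = 6·23.0000 = 138.0000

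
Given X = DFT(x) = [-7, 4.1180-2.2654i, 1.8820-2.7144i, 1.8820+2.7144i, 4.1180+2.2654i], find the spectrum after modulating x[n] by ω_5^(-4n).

Modulation property: DFT(ω_5^(-4n)·x[n]) = X[(k-4) mod 5], so circularly shift X by 4 positions.

X[k-4] = [4.1180-2.2654i, 1.8820-2.7144i, 1.8820+2.7144i, 4.1180+2.2654i, -7]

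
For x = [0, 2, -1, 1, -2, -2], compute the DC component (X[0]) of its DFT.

X[0] = Σ(n=0 to 5) x[n] · ω_6^0 = Σ x[n]
= (0) + (2) + (-1) + (1) + (-2) + (-2)

X[0] = -2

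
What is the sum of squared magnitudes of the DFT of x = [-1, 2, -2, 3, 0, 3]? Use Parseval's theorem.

Parseval: Σ|x[n]|² = (1/N)Σ|X[k]|², so Σ|X[k]|² = N·Σ|x[n]|² = 6·27.0000

Σ|X[k]|² = N·Σ|x[n]|² = 6·27.0000 = 162.0000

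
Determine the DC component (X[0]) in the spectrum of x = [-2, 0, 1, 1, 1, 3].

X[0] = Σ(n=0 to 5) x[n] · ω_6^0 = Σ x[n]
= (-2) + (0) + (1) + (1) + (1) + (3)

X[0] = 4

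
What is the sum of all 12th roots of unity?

Sum of all nth roots of unity equals 0 for n > 1 (geometric series with r ≠ 1).

0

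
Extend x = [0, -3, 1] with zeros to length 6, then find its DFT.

Original 3-point DFT: [-2, 1.0000+3.4641i, 1.0000-3.4641i]
Zero-padded 6-point DFT provides frequency interpolation.

DFT_6([x, 0, ...]) = [-2, -2.0000+1.7321i, 1.0000+3.4641i, 4, 1.0000-3.4641i, -2.0000-1.7321i]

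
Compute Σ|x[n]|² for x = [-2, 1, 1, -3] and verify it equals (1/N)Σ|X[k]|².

Time domain:
Σ|x[n]|² = |-2|² + |1|² + |1|² + |-3|² = 15.0000

Frequency domain:
(1/4)Σ|X[k]|² = (1/4)(|-3|² + |-3-4i|² + |1|² + |-3+4i|²) = (1/4)·60.0000 = 15.0000

Both sides agree, confirming Parseval's theorem.

Σ|x[n]|² = (1/N)Σ|X[k]|² = 15.0000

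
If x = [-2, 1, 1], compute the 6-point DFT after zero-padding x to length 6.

Original 3-point DFT: [0, -3, -3]
Zero-padded 6-point DFT provides frequency interpolation.

DFT_6([x, 0, ...]) = [0, -2.0000-1.7321i, -3, -2, -3, -2.0000+1.7321i]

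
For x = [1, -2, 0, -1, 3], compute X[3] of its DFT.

X[3] = Σ(n=0 to 4) x[n] · ω_5^(3n) where ω_5 = e^(-2πi/5)
= (1)·ω_5^0 + (-2)·ω_5^3 + (0)·ω_5^6 + (-1)·ω_5^9 + (3)·ω_5^12

X[3] = -0.1180-3.8900i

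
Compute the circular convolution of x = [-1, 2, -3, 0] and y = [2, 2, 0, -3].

(x ⊛ y)[n] = Σ(m=0 to 3) x[m] · y[(n-m) mod 4]

Computing each output sample:
(x ⊛ y)[0] = -8
(x ⊛ y)[1] = 11
(x ⊛ y)[2] = -2
(x ⊛ y)[3] = -3

x ⊛ y = [-8, 11, -2, -3]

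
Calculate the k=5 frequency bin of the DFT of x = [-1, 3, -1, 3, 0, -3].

X[5] = Σ(n=0 to 5) x[n] · ω_6^(5n) where ω_6 = e^(-2πi/6)
= (-1)·ω_6^0 + (3)·ω_6^5 + (-1)·ω_6^10 + (3)·ω_6^15 + (0)·ω_6^20 + (-3)·ω_6^25

X[5] = -3.5000+4.3301i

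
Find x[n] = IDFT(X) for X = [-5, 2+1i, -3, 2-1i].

x[n] = (1/4) Σ(k=0 to 3) X[k] · e^(2πikn/4)

Computing each x[n]:
x[0] = -1
x[1] = -1
x[2] = -3
x[3] = 0

x = [-1, -1, -3, 0]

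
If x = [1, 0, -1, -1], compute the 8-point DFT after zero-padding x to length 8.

Original 4-point DFT: [-1, 2-1i, 1, 2+1i]
Zero-padded 8-point DFT provides frequency interpolation.

DFT_8([x, 0, ...]) = [-1, 1.7071+1.7071i, 2-1i, 0.2929-0.2929i, 1, 0.2929+0.2929i, 2+1i, 1.7071-1.7071i]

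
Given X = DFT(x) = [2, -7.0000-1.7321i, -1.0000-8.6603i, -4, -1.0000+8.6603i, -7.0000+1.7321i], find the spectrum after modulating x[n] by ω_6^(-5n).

Modulation property: DFT(ω_6^(-5n)·x[n]) = X[(k-5) mod 6], so circularly shift X by 5 positions.

X[k-5] = [-7.0000-1.7321i, -1.0000-8.6603i, -4, -1.0000+8.6603i, -7.0000+1.7321i, 2]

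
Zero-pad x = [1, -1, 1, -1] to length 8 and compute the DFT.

Original 4-point DFT: [0, 0, 4, 0]
Zero-padded 8-point DFT provides frequency interpolation.

DFT_8([x, 0, ...]) = [0, 1.0000+0.4142i, 0, 1.0000+2.4142i, 4, 1.0000-2.4142i, 0, 1.0000-0.4142i]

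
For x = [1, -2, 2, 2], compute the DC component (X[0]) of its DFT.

X[0] = Σ(n=0 to 3) x[n] · ω_4^0 = Σ x[n]
= (1) + (-2) + (2) + (2)

X[0] = 3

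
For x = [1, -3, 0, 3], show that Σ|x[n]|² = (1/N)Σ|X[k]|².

Time domain:
Σ|x[n]|² = |1|² + |-3|² + |0|² + |3|² = 19.0000

Frequency domain:
(1/4)Σ|X[k]|² = (1/4)(|1|² + |1+6i|² + |1|² + |1-6i|²) = (1/4)·76.0000 = 19.0000

Both sides agree, confirming Parseval's theorem.

Σ|x[n]|² = (1/N)Σ|X[k]|² = 19.0000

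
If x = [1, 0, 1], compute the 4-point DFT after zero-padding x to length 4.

Original 3-point DFT: [2, 0.5000+0.8660i, 0.5000-0.8660i]
Zero-padded 4-point DFT provides frequency interpolation.

DFT_4([x, 0, ...]) = [2, 0, 2, 0]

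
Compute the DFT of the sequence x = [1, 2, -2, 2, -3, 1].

X[k] = Σ(n=0 to 5) x[n] · ω_6^(nk)
where ω_6 = e^(-2πi/6)

Computing each X[k]:
X[0] = 1
X[1] = 3.0000-1.7321i
X[2] = 4
X[3] = -9
X[4] = 4
X[5] = 3.0000+1.7321i

X = [1, 3.0000-1.7321i, 4, -9, 4, 3.0000+1.7321i]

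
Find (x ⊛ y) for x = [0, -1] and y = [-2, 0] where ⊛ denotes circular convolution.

(x ⊛ y)[n] = Σ(m=0 to 1) x[m] · y[(n-m) mod 2]

Computing each output sample:
(x ⊛ y)[0] = 0
(x ⊛ y)[1] = 2

x ⊛ y = [0, 2]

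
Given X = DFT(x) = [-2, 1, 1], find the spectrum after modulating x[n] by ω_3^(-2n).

Modulation property: DFT(ω_3^(-2n)·x[n]) = X[(k-2) mod 3], so circularly shift X by 2 positions.

X[k-2] = [1, 1, -2]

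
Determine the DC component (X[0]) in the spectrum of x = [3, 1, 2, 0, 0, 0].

X[0] = Σ(n=0 to 5) x[n] · ω_6^0 = Σ x[n]
= (3) + (1) + (2) + (0) + (0) + (0)

X[0] = 6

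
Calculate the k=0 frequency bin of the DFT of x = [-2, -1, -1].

X[0] = Σ(n=0 to 2) x[n] · ω_3^0 = Σ x[n]
= (-2) + (-1) + (-1)

X[0] = -4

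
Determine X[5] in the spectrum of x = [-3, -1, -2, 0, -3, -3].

X[5] = Σ(n=0 to 5) x[n] · ω_6^(5n) where ω_6 = e^(-2πi/6)
= (-3)·ω_6^0 + (-1)·ω_6^5 + (-2)·ω_6^10 + (0)·ω_6^15 + (-3)·ω_6^20 + (-3)·ω_6^25

X[5] = -2.5000+2.5981i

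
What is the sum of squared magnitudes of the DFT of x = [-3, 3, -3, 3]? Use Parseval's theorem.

Parseval: Σ|x[n]|² = (1/N)Σ|X[k]|², so Σ|X[k]|² = N·Σ|x[n]|² = 4·36.0000

Σ|X[k]|² = N·Σ|x[n]|² = 4·36.0000 = 144.0000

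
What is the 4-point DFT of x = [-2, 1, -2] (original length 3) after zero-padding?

Original 3-point DFT: [-3, -1.5000-2.5981i, -1.5000+2.5981i]
Zero-padded 4-point DFT provides frequency interpolation.

DFT_4([x, 0, ...]) = [-3, -1i, -5, 1i]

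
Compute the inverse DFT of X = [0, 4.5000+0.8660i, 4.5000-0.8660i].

x[n] = (1/3) Σ(k=0 to 2) X[k] · e^(2πikn/3)

Computing each x[n]:
x[0] = 3
x[1] = -2
x[2] = -1

x = [3, -2, -1]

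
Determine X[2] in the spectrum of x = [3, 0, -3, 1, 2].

X[2] = Σ(n=0 to 4) x[n] · ω_5^(2n) where ω_5 = e^(-2πi/5)
= (3)·ω_5^0 + (0)·ω_5^2 + (-3)·ω_5^4 + (1)·ω_5^6 + (2)·ω_5^8

X[2] = 0.7639-2.6287i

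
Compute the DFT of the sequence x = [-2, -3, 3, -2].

X[k] = Σ(n=0 to 3) x[n] · ω_4^(nk)
where ω_4 = e^(-2πi/4)

Computing each X[k]:
X[0] = -4
X[1] = -5+1i
X[2] = 6
X[3] = -5-1i

X = [-4, -5+1i, 6, -5-1i]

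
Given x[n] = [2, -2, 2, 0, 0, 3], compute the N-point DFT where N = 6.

X[k] = Σ(n=0 to 5) x[n] · ω_6^(nk)
where ω_6 = e^(-2πi/6)

Computing each X[k]:
X[0] = 5
X[1] = 1.5000+2.5981i
X[2] = 0.5000+6.0622i
X[3] = 3
X[4] = 0.5000-6.0622i
X[5] = 1.5000-2.5981i

X = [5, 1.5000+2.5981i, 0.5000+6.0622i, 3, 0.5000-6.0622i, 1.5000-2.5981i]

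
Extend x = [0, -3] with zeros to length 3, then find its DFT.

Original 2-point DFT: [-3, 3]
Zero-padded 3-point DFT provides frequency interpolation.

DFT_3([x, 0, ...]) = [-3, 1.5000+2.5981i, 1.5000-2.5981i]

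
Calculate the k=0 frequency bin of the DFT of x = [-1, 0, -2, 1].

X[0] = Σ(n=0 to 3) x[n] · ω_4^0 = Σ x[n]
= (-1) + (0) + (-2) + (1)

X[0] = -2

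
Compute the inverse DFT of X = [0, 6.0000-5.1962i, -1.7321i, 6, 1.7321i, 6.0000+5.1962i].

x[n] = (1/6) Σ(k=0 to 5) X[k] · e^(2πikn/6)

Computing each x[n]:
x[0] = 3
x[1] = 2
x[2] = 1
x[3] = -3
x[4] = -1
x[5] = -2

x = [3, 2, 1, -3, -1, -2]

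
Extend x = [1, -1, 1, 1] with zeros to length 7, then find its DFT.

Original 4-point DFT: [2, 2i, 2, -2i]
Zero-padded 7-point DFT provides frequency interpolation.

DFT_7([x, 0, ...]) = [2, -0.7470-0.6270i, 0.9450+2.1906i, 2.3019+0.2408i, 2.3019-0.2408i, 0.9450-2.1906i, -0.7470+0.6270i]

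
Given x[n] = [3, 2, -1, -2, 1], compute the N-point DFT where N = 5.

X[k] = Σ(n=0 to 4) x[n] · ω_5^(nk)
where ω_5 = e^(-2πi/5)

Computing each X[k]:
X[0] = 3
X[1] = 6.3541-1.5388i
X[2] = -0.3541+0.3633i
X[3] = -0.3541-0.3633i
X[4] = 6.3541+1.5388i

X = [3, 6.3541-1.5388i, -0.3541+0.3633i, -0.3541-0.3633i, 6.3541+1.5388i]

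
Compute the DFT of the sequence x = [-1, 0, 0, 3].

X[k] = Σ(n=0 to 3) x[n] · ω_4^(nk)
where ω_4 = e^(-2πi/4)

Computing each X[k]:
X[0] = 2
X[1] = -1+3i
X[2] = -4
X[3] = -1-3i

X = [2, -1+3i, -4, -1-3i]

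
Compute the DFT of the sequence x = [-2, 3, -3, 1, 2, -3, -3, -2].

X[k] = Σ(n=0 to 7) x[n] · ω_8^(nk)
where ω_8 = e^(-2πi/8)

Computing each X[k]:
X[0] = -7
X[1] = -1.8787-6.3640i
X[2] = 6-1i
X[3] = -6.1213-6.3640i
X[4] = -5
X[5] = -6.1213+6.3640i
X[6] = 6+1i
X[7] = -1.8787+6.3640i

X = [-7, -1.8787-6.3640i, 6-1i, -6.1213-6.3640i, -5, -6.1213+6.3640i, 6+1i, -1.8787+6.3640i]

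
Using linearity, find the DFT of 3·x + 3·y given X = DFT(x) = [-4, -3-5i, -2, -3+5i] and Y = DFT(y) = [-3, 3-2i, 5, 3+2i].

By linearity: DFT(3x + 3y) = 3·DFT(x) + 3·DFT(y)
= 3·[-4, -3-5i, -2, -3+5i] + 3·[-3, 3-2i, 5, 3+2i]

Computing element-wise:
Z[0] = 3·(-4) + 3·(-3) = -21
Z[1] = 3·(-3-5i) + 3·(3-2i) = -21i
Z[2] = 3·(-2) + 3·(5) = 9
Z[3] = 3·(-3+5i) + 3·(3+2i) = 21i

DFT(3x + 3y) = 3·X + 3·Y = [-21, -21i, 9, 21i]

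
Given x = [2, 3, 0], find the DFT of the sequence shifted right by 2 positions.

Time shift by 2: X_shifted[k] = ω_3^(2k) · X[k]
Shifted x = [3, 0, 2]

DFT(x[n-2]) = [5, 2.0000+1.7321i, 2.0000-1.7321i]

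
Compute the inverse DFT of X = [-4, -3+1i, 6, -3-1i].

x[n] = (1/4) Σ(k=0 to 3) X[k] · e^(2πikn/4)

Computing each x[n]:
x[0] = -1
x[1] = -3
x[2] = 2
x[3] = -2

x = [-1, -3, 2, -2]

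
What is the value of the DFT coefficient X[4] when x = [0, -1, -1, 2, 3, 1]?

X[4] = Σ(n=0 to 5) x[n] · ω_6^(4n) where ω_6 = e^(-2πi/6)
= (0)·ω_6^0 + (-1)·ω_6^4 + (-1)·ω_6^8 + (2)·ω_6^12 + (3)·ω_6^16 + (1)·ω_6^20

X[4] = 1.0000+1.7321i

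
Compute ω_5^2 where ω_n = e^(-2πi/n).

ω_5^2 = e^(-2πi·2/5)
= cos(-2π·2/5) + i·sin(-2π·2/5)
= cos(-4π/5) + i·sin(-4π/5)

ω_5^2 = cos(-4π/5) + i·sin(-4π/5) = -0.8090-0.5878i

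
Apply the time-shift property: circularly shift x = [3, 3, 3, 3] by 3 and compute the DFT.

Time shift by 3: X_shifted[k] = ω_4^(3k) · X[k]
Shifted x = [3, 3, 3, 3]

DFT(x[n-3]) = [12, 0, 0, 0]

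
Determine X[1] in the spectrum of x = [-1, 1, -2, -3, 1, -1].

X[1] = Σ(n=0 to 5) x[n] · ω_6^(1n) where ω_6 = e^(-2πi/6)
= (-1)·ω_6^0 + (1)·ω_6^1 + (-2)·ω_6^2 + (-3)·ω_6^3 + (1)·ω_6^4 + (-1)·ω_6^5

X[1] = 2.5000+0.8660i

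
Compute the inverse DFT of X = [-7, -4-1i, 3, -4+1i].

x[n] = (1/4) Σ(k=0 to 3) X[k] · e^(2πikn/4)

Computing each x[n]:
x[0] = -3
x[1] = -2
x[2] = 1
x[3] = -3

x = [-3, -2, 1, -3]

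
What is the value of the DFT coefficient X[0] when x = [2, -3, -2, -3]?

X[0] = Σ(n=0 to 3) x[n] · ω_4^0 = Σ x[n]
= (2) + (-3) + (-2) + (-3)

X[0] = -6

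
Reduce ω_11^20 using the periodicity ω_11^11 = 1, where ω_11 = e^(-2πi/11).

Since ω_11^11 = 1, powers reduce modulo 11.
20 mod 11 = 9
So ω_11^20 = ω_11^9 = e^(-2πi·9/11)

ω_11^20 = ω_11^9 = 0.4154+0.9096i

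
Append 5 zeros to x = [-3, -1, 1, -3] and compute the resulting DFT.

Original 4-point DFT: [-6, -4-2i, 2, -4+2i]
Zero-padded 9-point DFT provides frequency interpolation.

DFT_9([x, 0, ...]) = [-6, -2.0924+2.2561i, -2.6133-1.9553i, -6.0000+1.7321i, 0.2057+3.5829i, 0.2057-3.5829i, -6.0000-1.7321i, -2.6133+1.9553i, -2.0924-2.2561i]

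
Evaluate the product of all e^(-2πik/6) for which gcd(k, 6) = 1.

The primitive 6th roots of unity are ω_6^k for k coprime to 6: k ∈ {1, 5}
Their product equals the constant term of the cyclotomic polynomial Φ_6(x) up to sign.
For n ≥ 3, the product of all primitive nth roots of unity is 1. (For n=1 it is 1; for n=2 it is -1.)

1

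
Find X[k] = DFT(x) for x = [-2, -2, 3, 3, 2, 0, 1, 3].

X[k] = Σ(n=0 to 7) x[n] · ω_8^(nk)
where ω_8 = e^(-2πi/8)

Computing each X[k]:
X[0] = 8
X[1] = -5.4142-0.5858i
X[2] = -4+8i
X[3] = -2.5858+3.4142i
X[4] = 0
X[5] = -2.5858-3.4142i
X[6] = -4-8i
X[7] = -5.4142+0.5858i

X = [8, -5.4142-0.5858i, -4+8i, -2.5858+3.4142i, 0, -2.5858-3.4142i, -4-8i, -5.4142+0.5858i]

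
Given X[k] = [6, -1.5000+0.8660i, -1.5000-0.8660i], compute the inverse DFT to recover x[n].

x[n] = (1/3) Σ(k=0 to 2) X[k] · e^(2πikn/3)

Computing each x[n]:
x[0] = 1
x[1] = 2
x[2] = 3

x = [1, 2, 3]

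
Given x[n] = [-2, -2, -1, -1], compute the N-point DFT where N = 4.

X[k] = Σ(n=0 to 3) x[n] · ω_4^(nk)
where ω_4 = e^(-2πi/4)

Computing each X[k]:
X[0] = -6
X[1] = -1+1i
X[2] = 0
X[3] = -1-1i

X = [-6, -1+1i, 0, -1-1i]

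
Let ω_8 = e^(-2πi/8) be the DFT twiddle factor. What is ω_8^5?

ω_8^5 = e^(-2πi·5/8)
= cos(-2π·5/8) + i·sin(-2π·5/8)
= cos(-10π/8) + i·sin(-10π/8)

ω_8^5 = cos(-10π/8) + i·sin(-10π/8) = -0.7071+0.7071i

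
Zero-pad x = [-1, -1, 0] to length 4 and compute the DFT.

Original 3-point DFT: [-2, -0.5000+0.8660i, -0.5000-0.8660i]
Zero-padded 4-point DFT provides frequency interpolation.

DFT_4([x, 0, ...]) = [-2, -1+1i, 0, -1-1i]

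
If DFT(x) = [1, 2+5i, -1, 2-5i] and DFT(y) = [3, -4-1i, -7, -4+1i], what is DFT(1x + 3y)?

By linearity: DFT(1x + 3y) = 1·DFT(x) + 3·DFT(y)
= 1·[1, 2+5i, -1, 2-5i] + 3·[3, -4-1i, -7, -4+1i]

Computing element-wise:
Z[0] = 1·(1) + 3·(3) = 10
Z[1] = 1·(2+5i) + 3·(-4-1i) = -10+2i
Z[2] = 1·(-1) + 3·(-7) = -22
Z[3] = 1·(2-5i) + 3·(-4+1i) = -10-2i

DFT(1x + 3y) = 1·X + 3·Y = [10, -10+2i, -22, -10-2i]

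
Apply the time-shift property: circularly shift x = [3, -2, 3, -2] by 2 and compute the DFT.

Time shift by 2: X_shifted[k] = ω_4^(2k) · X[k]
Shifted x = [3, -2, 3, -2]

DFT(x[n-2]) = [2, 0, 10, 0]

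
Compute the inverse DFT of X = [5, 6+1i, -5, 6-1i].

x[n] = (1/4) Σ(k=0 to 3) X[k] · e^(2πikn/4)

Computing each x[n]:
x[0] = 3
x[1] = 2
x[2] = -3
x[3] = 3

x = [3, 2, -3, 3]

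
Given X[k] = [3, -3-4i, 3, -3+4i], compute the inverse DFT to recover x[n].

x[n] = (1/4) Σ(k=0 to 3) X[k] · e^(2πikn/4)

Computing each x[n]:
x[0] = 0
x[1] = 2
x[2] = 3
x[3] = -2

x = [0, 2, 3, -2]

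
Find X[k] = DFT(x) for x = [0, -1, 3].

X[k] = Σ(n=0 to 2) x[n] · ω_3^(nk)
where ω_3 = e^(-2πi/3)

Computing each X[k]:
X[0] = 2
X[1] = -1.0000+3.4641i
X[2] = -1.0000-3.4641i

X = [2, -1.0000+3.4641i, -1.0000-3.4641i]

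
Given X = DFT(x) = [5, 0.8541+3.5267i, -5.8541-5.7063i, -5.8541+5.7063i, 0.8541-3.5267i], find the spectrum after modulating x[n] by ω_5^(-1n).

Modulation property: DFT(ω_5^(-1n)·x[n]) = X[(k-1) mod 5], so circularly shift X by 1 positions.

X[k-1] = [0.8541-3.5267i, 5, 0.8541+3.5267i, -5.8541-5.7063i, -5.8541+5.7063i]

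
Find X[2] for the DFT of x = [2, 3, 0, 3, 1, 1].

X[2] = Σ(n=0 to 5) x[n] · ω_6^(2n) where ω_6 = e^(-2πi/6)
= (2)·ω_6^0 + (3)·ω_6^2 + (0)·ω_6^4 + (3)·ω_6^6 + (1)·ω_6^8 + (1)·ω_6^10

X[2] = 2.5000-2.5981i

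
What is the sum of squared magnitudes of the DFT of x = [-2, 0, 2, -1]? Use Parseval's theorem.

Parseval: Σ|x[n]|² = (1/N)Σ|X[k]|², so Σ|X[k]|² = N·Σ|x[n]|² = 4·9.0000

Σ|X[k]|² = N·Σ|x[n]|² = 4·9.0000 = 36.0000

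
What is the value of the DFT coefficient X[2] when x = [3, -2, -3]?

X[2] = Σ(n=0 to 2) x[n] · ω_3^(2n) where ω_3 = e^(-2πi/3)
= (3)·ω_3^0 + (-2)·ω_3^2 + (-3)·ω_3^4

X[2] = 5.5000+0.8660i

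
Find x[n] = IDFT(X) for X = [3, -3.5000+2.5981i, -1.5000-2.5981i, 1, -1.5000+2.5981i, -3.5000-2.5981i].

x[n] = (1/6) Σ(k=0 to 5) X[k] · e^(2πikn/6)

Computing each x[n]:
x[0] = -1
x[1] = 0
x[2] = 0
x[3] = 1
x[4] = 3
x[5] = 0

x = [-1, 0, 0, 1, 3, 0]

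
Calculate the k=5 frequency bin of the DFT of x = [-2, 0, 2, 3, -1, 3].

X[5] = Σ(n=0 to 5) x[n] · ω_6^(5n) where ω_6 = e^(-2πi/6)
= (-2)·ω_6^0 + (0)·ω_6^5 + (2)·ω_6^10 + (3)·ω_6^15 + (-1)·ω_6^20 + (3)·ω_6^25

X[5] = -4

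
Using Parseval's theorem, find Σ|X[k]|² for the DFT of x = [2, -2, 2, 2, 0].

Parseval: Σ|x[n]|² = (1/N)Σ|X[k]|², so Σ|X[k]|² = N·Σ|x[n]|² = 5·16.0000

Σ|X[k]|² = N·Σ|x[n]|² = 5·16.0000 = 80.0000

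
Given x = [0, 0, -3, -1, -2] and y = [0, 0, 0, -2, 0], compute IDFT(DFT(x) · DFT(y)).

(x ⊛ y)[n] = Σ(m=0 to 4) x[m] · y[(n-m) mod 5]

Computing each output sample:
(x ⊛ y)[0] = 6
(x ⊛ y)[1] = 2
(x ⊛ y)[2] = 4
(x ⊛ y)[3] = 0
(x ⊛ y)[4] = 0

x ⊛ y = [6, 2, 4, 0, 0]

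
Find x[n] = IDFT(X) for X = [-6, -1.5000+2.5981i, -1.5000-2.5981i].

x[n] = (1/3) Σ(k=0 to 2) X[k] · e^(2πikn/3)

Computing each x[n]:
x[0] = -3
x[1] = -3
x[2] = 0

x = [-3, -3, 0]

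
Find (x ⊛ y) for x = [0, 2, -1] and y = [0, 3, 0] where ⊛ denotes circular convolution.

(x ⊛ y)[n] = Σ(m=0 to 2) x[m] · y[(n-m) mod 3]

Computing each output sample:
(x ⊛ y)[0] = -3
(x ⊛ y)[1] = 0
(x ⊛ y)[2] = 6

x ⊛ y = [-3, 0, 6]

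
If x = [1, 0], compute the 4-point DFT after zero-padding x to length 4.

Original 2-point DFT: [1, 1]
Zero-padded 4-point DFT provides frequency interpolation.

DFT_4([x, 0, ...]) = [1, 1, 1, 1]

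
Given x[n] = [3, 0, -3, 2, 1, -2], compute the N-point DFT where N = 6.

X[k] = Σ(n=0 to 5) x[n] · ω_6^(nk)
where ω_6 = e^(-2πi/6)

Computing each X[k]:
X[0] = 1
X[1] = 1.0000+1.7321i
X[2] = 7.0000-5.1962i
X[3] = 1
X[4] = 7.0000+5.1962i
X[5] = 1.0000-1.7321i

X = [1, 1.0000+1.7321i, 7.0000-5.1962i, 1, 7.0000+5.1962i, 1.0000-1.7321i]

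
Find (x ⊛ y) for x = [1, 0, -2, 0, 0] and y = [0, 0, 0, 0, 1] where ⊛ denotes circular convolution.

(x ⊛ y)[n] = Σ(m=0 to 4) x[m] · y[(n-m) mod 5]

Computing each output sample:
(x ⊛ y)[0] = 0
(x ⊛ y)[1] = -2
(x ⊛ y)[2] = 0
(x ⊛ y)[3] = 0
(x ⊛ y)[4] = 1

x ⊛ y = [0, -2, 0, 0, 1]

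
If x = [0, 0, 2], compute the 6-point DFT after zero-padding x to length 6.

Original 3-point DFT: [2, -1.0000+1.7321i, -1.0000-1.7321i]
Zero-padded 6-point DFT provides frequency interpolation.

DFT_6([x, 0, ...]) = [2, -1.0000-1.7321i, -1.0000+1.7321i, 2, -1.0000-1.7321i, -1.0000+1.7321i]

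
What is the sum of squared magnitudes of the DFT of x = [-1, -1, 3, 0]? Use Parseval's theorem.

Parseval: Σ|x[n]|² = (1/N)Σ|X[k]|², so Σ|X[k]|² = N·Σ|x[n]|² = 4·11.0000

Σ|X[k]|² = N·Σ|x[n]|² = 4·11.0000 = 44.0000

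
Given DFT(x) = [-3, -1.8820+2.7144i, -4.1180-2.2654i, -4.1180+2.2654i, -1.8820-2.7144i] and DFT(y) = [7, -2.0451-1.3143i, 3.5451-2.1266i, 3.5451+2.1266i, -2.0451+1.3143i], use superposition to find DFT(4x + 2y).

By linearity: DFT(4x + 2y) = 4·DFT(x) + 2·DFT(y)
= 4·[-3, -1.8820+2.7144i, -4.1180-2.2654i, -4.1180+2.2654i, -1.8820-2.7144i] + 2·[7, -2.0451-1.3143i, 3.5451-2.1266i, 3.5451+2.1266i, -2.0451+1.3143i]

Computing element-wise:
Z[0] = 4·(-3) + 2·(7) = 2
Z[1] = 4·(-1.8820+2.7144i) + 2·(-2.0451-1.3143i) = -11.6182+8.2290i
Z[2] = 4·(-4.1180-2.2654i) + 2·(3.5451-2.1266i) = -9.3818-13.3148i
Z[3] = 4·(-4.1180+2.2654i) + 2·(3.5451+2.1266i) = -9.3818+13.3148i
Z[4] = 4·(-1.8820-2.7144i) + 2·(-2.0451+1.3143i) = -11.6182-8.2290i

DFT(4x + 2y) = 4·X + 2·Y = [2, -11.6182+8.2290i, -9.3818-13.3148i, -9.3818+13.3148i, -11.6182-8.2290i]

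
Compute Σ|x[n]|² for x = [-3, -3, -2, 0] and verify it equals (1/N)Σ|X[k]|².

Time domain:
Σ|x[n]|² = |-3|² + |-3|² + |-2|² + |0|² = 22.0000

Frequency domain:
(1/4)Σ|X[k]|² = (1/4)(|-8|² + |-1+3i|² + |-2|² + |-1-3i|²) = (1/4)·88.0000 = 22.0000

Both sides agree, confirming Parseval's theorem.

Σ|x[n]|² = (1/N)Σ|X[k]|² = 22.0000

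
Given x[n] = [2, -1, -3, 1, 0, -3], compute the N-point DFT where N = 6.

X[k] = Σ(n=0 to 5) x[n] · ω_6^(nk)
where ω_6 = e^(-2πi/6)

Computing each X[k]:
X[0] = -4
X[1] = 0.5000+0.8660i
X[2] = 6.5000-4.3301i
X[3] = 2
X[4] = 6.5000+4.3301i
X[5] = 0.5000-0.8660i

X = [-4, 0.5000+0.8660i, 6.5000-4.3301i, 2, 6.5000+4.3301i, 0.5000-0.8660i]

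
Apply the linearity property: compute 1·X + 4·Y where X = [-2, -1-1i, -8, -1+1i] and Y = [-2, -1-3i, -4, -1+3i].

By linearity: DFT(1x + 4y) = 1·DFT(x) + 4·DFT(y)
= 1·[-2, -1-1i, -8, -1+1i] + 4·[-2, -1-3i, -4, -1+3i]

Computing element-wise:
Z[0] = 1·(-2) + 4·(-2) = -10
Z[1] = 1·(-1-1i) + 4·(-1-3i) = -5-13i
Z[2] = 1·(-8) + 4·(-4) = -24
Z[3] = 1·(-1+1i) + 4·(-1+3i) = -5+13i

DFT(1x + 4y) = 1·X + 4·Y = [-10, -5-13i, -24, -5+13i]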